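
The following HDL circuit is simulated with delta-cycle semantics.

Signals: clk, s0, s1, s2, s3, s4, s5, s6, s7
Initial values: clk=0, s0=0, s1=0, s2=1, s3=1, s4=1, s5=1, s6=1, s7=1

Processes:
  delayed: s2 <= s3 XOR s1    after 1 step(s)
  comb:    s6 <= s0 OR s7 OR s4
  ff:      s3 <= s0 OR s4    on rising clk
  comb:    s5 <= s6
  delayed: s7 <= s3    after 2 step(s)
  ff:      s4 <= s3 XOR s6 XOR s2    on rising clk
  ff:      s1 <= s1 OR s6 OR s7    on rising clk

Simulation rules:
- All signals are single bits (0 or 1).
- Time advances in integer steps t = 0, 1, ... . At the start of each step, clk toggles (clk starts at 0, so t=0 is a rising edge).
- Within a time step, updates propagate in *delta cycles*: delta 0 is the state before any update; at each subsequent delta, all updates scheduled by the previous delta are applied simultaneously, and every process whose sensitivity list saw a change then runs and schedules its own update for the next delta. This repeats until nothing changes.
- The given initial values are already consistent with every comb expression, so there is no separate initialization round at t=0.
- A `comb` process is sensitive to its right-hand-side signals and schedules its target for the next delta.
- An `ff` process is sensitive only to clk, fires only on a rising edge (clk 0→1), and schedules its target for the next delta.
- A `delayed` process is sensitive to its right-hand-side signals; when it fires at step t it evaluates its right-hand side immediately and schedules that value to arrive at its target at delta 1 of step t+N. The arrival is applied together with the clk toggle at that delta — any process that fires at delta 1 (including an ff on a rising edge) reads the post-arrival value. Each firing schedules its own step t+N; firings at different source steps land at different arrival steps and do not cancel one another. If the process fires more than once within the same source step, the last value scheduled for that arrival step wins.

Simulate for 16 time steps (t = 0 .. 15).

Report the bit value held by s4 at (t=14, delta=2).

[bits: s7,s2,s4,s6,s5,clk,s3,s0,s1]
t=0: Δ0=111110100 Δ1=111111100 Δ2=111111101 | 2Δ
t=1: Δ0=111111101 Δ1=101110101 | 1Δ
t=2: Δ0=101110101 Δ1=101111101 Δ2=100111101 | 2Δ
t=3: Δ0=100111101 Δ1=100110101 | 1Δ
t=4: Δ0=100110101 Δ1=100111101 Δ2=100111001 | 2Δ
t=5: Δ0=100111001 Δ1=110110001 | 1Δ
t=6: Δ0=110110001 Δ1=010111001 Δ2=010011001 Δ3=010001001 | 3Δ
t=7: Δ0=010001001 Δ1=010000001 | 1Δ
t=8: Δ0=010000001 Δ1=010001001 Δ2=011001001 Δ3=011101001 Δ4=011111001 | 4Δ
t=9: Δ0=011111001 Δ1=011110001 | 1Δ
t=10: Δ0=011110001 Δ1=011111001 Δ2=010111101 Δ3=010011101 Δ4=010001101 | 4Δ
t=11: Δ0=010001101 Δ1=000000101 | 1Δ
t=12: Δ0=000000101 Δ1=100001101 Δ2=101101001 Δ3=101111001 | 3Δ
t=13: Δ0=101111001 Δ1=111110001 | 1Δ
t=14: Δ0=111110001 Δ1=011111001 Δ2=010111101 Δ3=010011101 Δ4=010001101 | 4Δ
t=15: Δ0=010001101 Δ1=000000101 | 1Δ

0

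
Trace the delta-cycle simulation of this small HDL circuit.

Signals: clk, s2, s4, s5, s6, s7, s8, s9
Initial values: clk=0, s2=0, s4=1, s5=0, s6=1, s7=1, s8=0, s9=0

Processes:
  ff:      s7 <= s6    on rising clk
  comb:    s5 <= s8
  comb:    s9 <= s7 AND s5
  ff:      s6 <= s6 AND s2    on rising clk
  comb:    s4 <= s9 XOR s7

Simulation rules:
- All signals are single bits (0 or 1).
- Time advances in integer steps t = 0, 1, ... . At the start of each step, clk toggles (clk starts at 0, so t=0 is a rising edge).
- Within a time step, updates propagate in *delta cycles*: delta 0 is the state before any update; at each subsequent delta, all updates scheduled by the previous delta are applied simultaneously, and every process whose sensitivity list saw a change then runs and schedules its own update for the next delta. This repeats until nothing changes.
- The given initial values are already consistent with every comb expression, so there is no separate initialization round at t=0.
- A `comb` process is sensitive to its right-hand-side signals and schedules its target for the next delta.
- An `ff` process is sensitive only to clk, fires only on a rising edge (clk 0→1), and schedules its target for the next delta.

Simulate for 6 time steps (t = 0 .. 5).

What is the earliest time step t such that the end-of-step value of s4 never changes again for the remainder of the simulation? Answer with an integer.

2

t0.Δ0 s2=0 s7=1 s5=0 s8=0 clk=0 s6=1 s4=1 s9=0
t0.Δ1 s2=0 s7=1 s5=0 s8=0 clk=1 s6=1 s4=1 s9=0
t0.Δ2 s2=0 s7=1 s5=0 s8=0 clk=1 s6=0 s4=1 s9=0
t1.Δ0 s2=0 s7=1 s5=0 s8=0 clk=1 s6=0 s4=1 s9=0
t1.Δ1 s2=0 s7=1 s5=0 s8=0 clk=0 s6=0 s4=1 s9=0
t2.Δ0 s2=0 s7=1 s5=0 s8=0 clk=0 s6=0 s4=1 s9=0
t2.Δ1 s2=0 s7=1 s5=0 s8=0 clk=1 s6=0 s4=1 s9=0
t2.Δ2 s2=0 s7=0 s5=0 s8=0 clk=1 s6=0 s4=1 s9=0
t2.Δ3 s2=0 s7=0 s5=0 s8=0 clk=1 s6=0 s4=0 s9=0
t3.Δ0 s2=0 s7=0 s5=0 s8=0 clk=1 s6=0 s4=0 s9=0
t3.Δ1 s2=0 s7=0 s5=0 s8=0 clk=0 s6=0 s4=0 s9=0
t4.Δ0 s2=0 s7=0 s5=0 s8=0 clk=0 s6=0 s4=0 s9=0
t4.Δ1 s2=0 s7=0 s5=0 s8=0 clk=1 s6=0 s4=0 s9=0
t5.Δ0 s2=0 s7=0 s5=0 s8=0 clk=1 s6=0 s4=0 s9=0
t5.Δ1 s2=0 s7=0 s5=0 s8=0 clk=0 s6=0 s4=0 s9=0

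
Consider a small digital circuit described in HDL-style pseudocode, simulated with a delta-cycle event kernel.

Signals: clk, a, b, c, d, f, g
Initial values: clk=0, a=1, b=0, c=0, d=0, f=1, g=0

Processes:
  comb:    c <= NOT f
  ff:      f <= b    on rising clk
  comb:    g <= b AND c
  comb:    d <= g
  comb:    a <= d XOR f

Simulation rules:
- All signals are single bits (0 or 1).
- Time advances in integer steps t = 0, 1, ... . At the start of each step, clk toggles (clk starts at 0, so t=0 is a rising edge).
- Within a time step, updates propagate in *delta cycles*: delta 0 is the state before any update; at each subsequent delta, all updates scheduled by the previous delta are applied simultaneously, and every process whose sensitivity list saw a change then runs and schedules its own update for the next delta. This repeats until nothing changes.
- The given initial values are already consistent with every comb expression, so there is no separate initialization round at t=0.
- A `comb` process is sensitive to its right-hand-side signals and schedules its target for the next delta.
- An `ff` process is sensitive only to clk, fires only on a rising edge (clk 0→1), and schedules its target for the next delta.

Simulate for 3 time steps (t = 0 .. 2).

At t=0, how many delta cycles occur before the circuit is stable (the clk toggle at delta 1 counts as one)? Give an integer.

3

t0.Δ0 f=1 a=1 g=0 d=0 b=0 c=0 clk=0
t0.Δ1 f=1 a=1 g=0 d=0 b=0 c=0 clk=1
t0.Δ2 f=0 a=1 g=0 d=0 b=0 c=0 clk=1
t0.Δ3 f=0 a=0 g=0 d=0 b=0 c=1 clk=1
t1.Δ0 f=0 a=0 g=0 d=0 b=0 c=1 clk=1
t1.Δ1 f=0 a=0 g=0 d=0 b=0 c=1 clk=0
t2.Δ0 f=0 a=0 g=0 d=0 b=0 c=1 clk=0
t2.Δ1 f=0 a=0 g=0 d=0 b=0 c=1 clk=1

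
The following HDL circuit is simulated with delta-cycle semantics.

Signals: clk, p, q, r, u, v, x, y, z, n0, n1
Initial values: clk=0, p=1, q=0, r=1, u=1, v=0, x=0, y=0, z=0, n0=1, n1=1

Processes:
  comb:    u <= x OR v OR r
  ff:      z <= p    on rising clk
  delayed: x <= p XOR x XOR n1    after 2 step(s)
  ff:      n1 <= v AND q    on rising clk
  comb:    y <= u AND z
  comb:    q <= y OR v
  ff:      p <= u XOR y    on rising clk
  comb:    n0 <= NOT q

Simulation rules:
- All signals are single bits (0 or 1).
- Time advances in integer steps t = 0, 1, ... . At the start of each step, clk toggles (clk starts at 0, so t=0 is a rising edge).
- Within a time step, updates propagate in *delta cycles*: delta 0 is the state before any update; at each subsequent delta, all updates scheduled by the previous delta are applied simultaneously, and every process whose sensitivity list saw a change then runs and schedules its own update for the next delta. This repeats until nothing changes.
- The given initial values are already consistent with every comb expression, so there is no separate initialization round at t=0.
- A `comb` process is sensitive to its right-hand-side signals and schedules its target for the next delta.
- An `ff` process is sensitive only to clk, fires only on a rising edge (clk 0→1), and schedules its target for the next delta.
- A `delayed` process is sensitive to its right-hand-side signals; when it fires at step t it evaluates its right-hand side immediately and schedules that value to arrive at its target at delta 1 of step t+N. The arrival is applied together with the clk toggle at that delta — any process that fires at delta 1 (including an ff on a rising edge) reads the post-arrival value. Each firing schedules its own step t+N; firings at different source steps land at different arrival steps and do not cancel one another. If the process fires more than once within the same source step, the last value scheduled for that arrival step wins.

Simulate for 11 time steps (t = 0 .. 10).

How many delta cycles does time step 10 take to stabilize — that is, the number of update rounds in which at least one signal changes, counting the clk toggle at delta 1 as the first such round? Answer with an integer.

2

t0.Δ0 y=0 u=1 q=0 z=0 r=1 p=1 clk=0 x=0 n0=1 n1=1 v=0
t0.Δ1 y=0 u=1 q=0 z=0 r=1 p=1 clk=1 x=0 n0=1 n1=1 v=0
t0.Δ2 y=0 u=1 q=0 z=1 r=1 p=1 clk=1 x=0 n0=1 n1=0 v=0
t0.Δ3 y=1 u=1 q=0 z=1 r=1 p=1 clk=1 x=0 n0=1 n1=0 v=0
t0.Δ4 y=1 u=1 q=1 z=1 r=1 p=1 clk=1 x=0 n0=1 n1=0 v=0
t0.Δ5 y=1 u=1 q=1 z=1 r=1 p=1 clk=1 x=0 n0=0 n1=0 v=0
t1.Δ0 y=1 u=1 q=1 z=1 r=1 p=1 clk=1 x=0 n0=0 n1=0 v=0
t1.Δ1 y=1 u=1 q=1 z=1 r=1 p=1 clk=0 x=0 n0=0 n1=0 v=0
t2.Δ0 y=1 u=1 q=1 z=1 r=1 p=1 clk=0 x=0 n0=0 n1=0 v=0
t2.Δ1 y=1 u=1 q=1 z=1 r=1 p=1 clk=1 x=1 n0=0 n1=0 v=0
t2.Δ2 y=1 u=1 q=1 z=1 r=1 p=0 clk=1 x=1 n0=0 n1=0 v=0
t3.Δ0 y=1 u=1 q=1 z=1 r=1 p=0 clk=1 x=1 n0=0 n1=0 v=0
t3.Δ1 y=1 u=1 q=1 z=1 r=1 p=0 clk=0 x=1 n0=0 n1=0 v=0
t4.Δ0 y=1 u=1 q=1 z=1 r=1 p=0 clk=0 x=1 n0=0 n1=0 v=0
t4.Δ1 y=1 u=1 q=1 z=1 r=1 p=0 clk=1 x=1 n0=0 n1=0 v=0
t4.Δ2 y=1 u=1 q=1 z=0 r=1 p=0 clk=1 x=1 n0=0 n1=0 v=0
t4.Δ3 y=0 u=1 q=1 z=0 r=1 p=0 clk=1 x=1 n0=0 n1=0 v=0
t4.Δ4 y=0 u=1 q=0 z=0 r=1 p=0 clk=1 x=1 n0=0 n1=0 v=0
t4.Δ5 y=0 u=1 q=0 z=0 r=1 p=0 clk=1 x=1 n0=1 n1=0 v=0
t5.Δ0 y=0 u=1 q=0 z=0 r=1 p=0 clk=1 x=1 n0=1 n1=0 v=0
t5.Δ1 y=0 u=1 q=0 z=0 r=1 p=0 clk=0 x=1 n0=1 n1=0 v=0
t6.Δ0 y=0 u=1 q=0 z=0 r=1 p=0 clk=0 x=1 n0=1 n1=0 v=0
t6.Δ1 y=0 u=1 q=0 z=0 r=1 p=0 clk=1 x=1 n0=1 n1=0 v=0
t6.Δ2 y=0 u=1 q=0 z=0 r=1 p=1 clk=1 x=1 n0=1 n1=0 v=0
t7.Δ0 y=0 u=1 q=0 z=0 r=1 p=1 clk=1 x=1 n0=1 n1=0 v=0
t7.Δ1 y=0 u=1 q=0 z=0 r=1 p=1 clk=0 x=1 n0=1 n1=0 v=0
t8.Δ0 y=0 u=1 q=0 z=0 r=1 p=1 clk=0 x=1 n0=1 n1=0 v=0
t8.Δ1 y=0 u=1 q=0 z=0 r=1 p=1 clk=1 x=0 n0=1 n1=0 v=0
t8.Δ2 y=0 u=1 q=0 z=1 r=1 p=1 clk=1 x=0 n0=1 n1=0 v=0
t8.Δ3 y=1 u=1 q=0 z=1 r=1 p=1 clk=1 x=0 n0=1 n1=0 v=0
t8.Δ4 y=1 u=1 q=1 z=1 r=1 p=1 clk=1 x=0 n0=1 n1=0 v=0
t8.Δ5 y=1 u=1 q=1 z=1 r=1 p=1 clk=1 x=0 n0=0 n1=0 v=0
t9.Δ0 y=1 u=1 q=1 z=1 r=1 p=1 clk=1 x=0 n0=0 n1=0 v=0
t9.Δ1 y=1 u=1 q=1 z=1 r=1 p=1 clk=0 x=0 n0=0 n1=0 v=0
t10.Δ0 y=1 u=1 q=1 z=1 r=1 p=1 clk=0 x=0 n0=0 n1=0 v=0
t10.Δ1 y=1 u=1 q=1 z=1 r=1 p=1 clk=1 x=1 n0=0 n1=0 v=0
t10.Δ2 y=1 u=1 q=1 z=1 r=1 p=0 clk=1 x=1 n0=0 n1=0 v=0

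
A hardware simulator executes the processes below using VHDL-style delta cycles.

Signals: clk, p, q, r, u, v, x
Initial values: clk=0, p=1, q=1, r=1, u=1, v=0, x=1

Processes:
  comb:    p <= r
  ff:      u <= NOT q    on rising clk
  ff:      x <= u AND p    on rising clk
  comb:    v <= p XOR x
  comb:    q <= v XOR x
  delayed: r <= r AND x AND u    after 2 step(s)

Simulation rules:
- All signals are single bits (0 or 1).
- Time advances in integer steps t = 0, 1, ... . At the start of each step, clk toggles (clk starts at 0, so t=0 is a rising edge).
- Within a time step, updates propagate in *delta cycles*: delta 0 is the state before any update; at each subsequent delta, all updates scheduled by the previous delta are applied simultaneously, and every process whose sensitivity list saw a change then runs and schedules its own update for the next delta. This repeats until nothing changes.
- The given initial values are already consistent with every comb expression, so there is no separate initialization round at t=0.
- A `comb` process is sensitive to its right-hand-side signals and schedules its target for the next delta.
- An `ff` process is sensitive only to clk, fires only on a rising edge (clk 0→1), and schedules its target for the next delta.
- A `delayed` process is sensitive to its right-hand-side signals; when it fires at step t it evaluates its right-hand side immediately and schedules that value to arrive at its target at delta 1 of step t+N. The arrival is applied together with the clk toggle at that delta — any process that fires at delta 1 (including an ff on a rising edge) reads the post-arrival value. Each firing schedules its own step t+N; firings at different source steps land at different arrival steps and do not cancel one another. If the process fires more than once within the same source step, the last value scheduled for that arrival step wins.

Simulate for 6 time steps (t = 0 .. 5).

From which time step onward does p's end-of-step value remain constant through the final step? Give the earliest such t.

[bits: r,q,p,x,clk,v,u]
t=0: Δ0=1111001 Δ1=1111101 Δ2=1111100 | 2Δ
t=1: Δ0=1111100 Δ1=1111000 | 1Δ
t=2: Δ0=1111000 Δ1=0111100 Δ2=0100100 Δ3=0000100 | 3Δ
t=3: Δ0=0000100 Δ1=0000000 | 1Δ
t=4: Δ0=0000000 Δ1=0000100 Δ2=0000101 | 2Δ
t=5: Δ0=0000101 Δ1=0000001 | 1Δ

2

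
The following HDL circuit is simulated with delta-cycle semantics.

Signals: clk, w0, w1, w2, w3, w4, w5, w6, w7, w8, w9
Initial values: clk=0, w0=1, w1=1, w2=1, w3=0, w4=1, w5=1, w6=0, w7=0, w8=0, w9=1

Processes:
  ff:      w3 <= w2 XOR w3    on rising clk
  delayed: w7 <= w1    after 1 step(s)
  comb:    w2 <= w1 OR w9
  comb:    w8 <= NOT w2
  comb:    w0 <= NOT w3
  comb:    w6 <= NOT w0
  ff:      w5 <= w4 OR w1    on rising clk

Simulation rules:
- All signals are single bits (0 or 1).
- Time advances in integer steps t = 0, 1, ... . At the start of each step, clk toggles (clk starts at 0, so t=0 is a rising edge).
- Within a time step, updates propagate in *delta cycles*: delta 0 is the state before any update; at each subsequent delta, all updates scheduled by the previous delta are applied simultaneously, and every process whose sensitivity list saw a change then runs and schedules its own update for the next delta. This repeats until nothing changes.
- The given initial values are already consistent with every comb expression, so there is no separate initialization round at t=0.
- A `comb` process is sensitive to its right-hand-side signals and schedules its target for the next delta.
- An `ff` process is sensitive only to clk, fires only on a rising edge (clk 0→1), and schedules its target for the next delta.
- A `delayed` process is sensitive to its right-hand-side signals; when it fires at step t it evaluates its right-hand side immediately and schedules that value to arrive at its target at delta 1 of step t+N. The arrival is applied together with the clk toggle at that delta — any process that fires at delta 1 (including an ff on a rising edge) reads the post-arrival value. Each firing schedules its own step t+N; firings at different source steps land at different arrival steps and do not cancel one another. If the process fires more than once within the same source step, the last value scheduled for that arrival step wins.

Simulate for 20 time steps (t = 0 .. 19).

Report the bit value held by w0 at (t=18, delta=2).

0

t0.Δ0 w7=0 w5=1 w4=1 w3=0 w2=1 w8=0 clk=0 w6=0 w0=1 w1=1 w9=1
t0.Δ1 w7=0 w5=1 w4=1 w3=0 w2=1 w8=0 clk=1 w6=0 w0=1 w1=1 w9=1
t0.Δ2 w7=0 w5=1 w4=1 w3=1 w2=1 w8=0 clk=1 w6=0 w0=1 w1=1 w9=1
t0.Δ3 w7=0 w5=1 w4=1 w3=1 w2=1 w8=0 clk=1 w6=0 w0=0 w1=1 w9=1
t0.Δ4 w7=0 w5=1 w4=1 w3=1 w2=1 w8=0 clk=1 w6=1 w0=0 w1=1 w9=1
t1.Δ0 w7=0 w5=1 w4=1 w3=1 w2=1 w8=0 clk=1 w6=1 w0=0 w1=1 w9=1
t1.Δ1 w7=0 w5=1 w4=1 w3=1 w2=1 w8=0 clk=0 w6=1 w0=0 w1=1 w9=1
t2.Δ0 w7=0 w5=1 w4=1 w3=1 w2=1 w8=0 clk=0 w6=1 w0=0 w1=1 w9=1
t2.Δ1 w7=0 w5=1 w4=1 w3=1 w2=1 w8=0 clk=1 w6=1 w0=0 w1=1 w9=1
t2.Δ2 w7=0 w5=1 w4=1 w3=0 w2=1 w8=0 clk=1 w6=1 w0=0 w1=1 w9=1
t2.Δ3 w7=0 w5=1 w4=1 w3=0 w2=1 w8=0 clk=1 w6=1 w0=1 w1=1 w9=1
t2.Δ4 w7=0 w5=1 w4=1 w3=0 w2=1 w8=0 clk=1 w6=0 w0=1 w1=1 w9=1
t3.Δ0 w7=0 w5=1 w4=1 w3=0 w2=1 w8=0 clk=1 w6=0 w0=1 w1=1 w9=1
t3.Δ1 w7=0 w5=1 w4=1 w3=0 w2=1 w8=0 clk=0 w6=0 w0=1 w1=1 w9=1
t4.Δ0 w7=0 w5=1 w4=1 w3=0 w2=1 w8=0 clk=0 w6=0 w0=1 w1=1 w9=1
t4.Δ1 w7=0 w5=1 w4=1 w3=0 w2=1 w8=0 clk=1 w6=0 w0=1 w1=1 w9=1
t4.Δ2 w7=0 w5=1 w4=1 w3=1 w2=1 w8=0 clk=1 w6=0 w0=1 w1=1 w9=1
t4.Δ3 w7=0 w5=1 w4=1 w3=1 w2=1 w8=0 clk=1 w6=0 w0=0 w1=1 w9=1
t4.Δ4 w7=0 w5=1 w4=1 w3=1 w2=1 w8=0 clk=1 w6=1 w0=0 w1=1 w9=1
t5.Δ0 w7=0 w5=1 w4=1 w3=1 w2=1 w8=0 clk=1 w6=1 w0=0 w1=1 w9=1
t5.Δ1 w7=0 w5=1 w4=1 w3=1 w2=1 w8=0 clk=0 w6=1 w0=0 w1=1 w9=1
t6.Δ0 w7=0 w5=1 w4=1 w3=1 w2=1 w8=0 clk=0 w6=1 w0=0 w1=1 w9=1
t6.Δ1 w7=0 w5=1 w4=1 w3=1 w2=1 w8=0 clk=1 w6=1 w0=0 w1=1 w9=1
t6.Δ2 w7=0 w5=1 w4=1 w3=0 w2=1 w8=0 clk=1 w6=1 w0=0 w1=1 w9=1
t6.Δ3 w7=0 w5=1 w4=1 w3=0 w2=1 w8=0 clk=1 w6=1 w0=1 w1=1 w9=1
t6.Δ4 w7=0 w5=1 w4=1 w3=0 w2=1 w8=0 clk=1 w6=0 w0=1 w1=1 w9=1
t7.Δ0 w7=0 w5=1 w4=1 w3=0 w2=1 w8=0 clk=1 w6=0 w0=1 w1=1 w9=1
t7.Δ1 w7=0 w5=1 w4=1 w3=0 w2=1 w8=0 clk=0 w6=0 w0=1 w1=1 w9=1
t8.Δ0 w7=0 w5=1 w4=1 w3=0 w2=1 w8=0 clk=0 w6=0 w0=1 w1=1 w9=1
t8.Δ1 w7=0 w5=1 w4=1 w3=0 w2=1 w8=0 clk=1 w6=0 w0=1 w1=1 w9=1
t8.Δ2 w7=0 w5=1 w4=1 w3=1 w2=1 w8=0 clk=1 w6=0 w0=1 w1=1 w9=1
t8.Δ3 w7=0 w5=1 w4=1 w3=1 w2=1 w8=0 clk=1 w6=0 w0=0 w1=1 w9=1
t8.Δ4 w7=0 w5=1 w4=1 w3=1 w2=1 w8=0 clk=1 w6=1 w0=0 w1=1 w9=1
t9.Δ0 w7=0 w5=1 w4=1 w3=1 w2=1 w8=0 clk=1 w6=1 w0=0 w1=1 w9=1
t9.Δ1 w7=0 w5=1 w4=1 w3=1 w2=1 w8=0 clk=0 w6=1 w0=0 w1=1 w9=1
t10.Δ0 w7=0 w5=1 w4=1 w3=1 w2=1 w8=0 clk=0 w6=1 w0=0 w1=1 w9=1
t10.Δ1 w7=0 w5=1 w4=1 w3=1 w2=1 w8=0 clk=1 w6=1 w0=0 w1=1 w9=1
t10.Δ2 w7=0 w5=1 w4=1 w3=0 w2=1 w8=0 clk=1 w6=1 w0=0 w1=1 w9=1
t10.Δ3 w7=0 w5=1 w4=1 w3=0 w2=1 w8=0 clk=1 w6=1 w0=1 w1=1 w9=1
t10.Δ4 w7=0 w5=1 w4=1 w3=0 w2=1 w8=0 clk=1 w6=0 w0=1 w1=1 w9=1
t11.Δ0 w7=0 w5=1 w4=1 w3=0 w2=1 w8=0 clk=1 w6=0 w0=1 w1=1 w9=1
t11.Δ1 w7=0 w5=1 w4=1 w3=0 w2=1 w8=0 clk=0 w6=0 w0=1 w1=1 w9=1
t12.Δ0 w7=0 w5=1 w4=1 w3=0 w2=1 w8=0 clk=0 w6=0 w0=1 w1=1 w9=1
t12.Δ1 w7=0 w5=1 w4=1 w3=0 w2=1 w8=0 clk=1 w6=0 w0=1 w1=1 w9=1
t12.Δ2 w7=0 w5=1 w4=1 w3=1 w2=1 w8=0 clk=1 w6=0 w0=1 w1=1 w9=1
t12.Δ3 w7=0 w5=1 w4=1 w3=1 w2=1 w8=0 clk=1 w6=0 w0=0 w1=1 w9=1
t12.Δ4 w7=0 w5=1 w4=1 w3=1 w2=1 w8=0 clk=1 w6=1 w0=0 w1=1 w9=1
t13.Δ0 w7=0 w5=1 w4=1 w3=1 w2=1 w8=0 clk=1 w6=1 w0=0 w1=1 w9=1
t13.Δ1 w7=0 w5=1 w4=1 w3=1 w2=1 w8=0 clk=0 w6=1 w0=0 w1=1 w9=1
t14.Δ0 w7=0 w5=1 w4=1 w3=1 w2=1 w8=0 clk=0 w6=1 w0=0 w1=1 w9=1
t14.Δ1 w7=0 w5=1 w4=1 w3=1 w2=1 w8=0 clk=1 w6=1 w0=0 w1=1 w9=1
t14.Δ2 w7=0 w5=1 w4=1 w3=0 w2=1 w8=0 clk=1 w6=1 w0=0 w1=1 w9=1
t14.Δ3 w7=0 w5=1 w4=1 w3=0 w2=1 w8=0 clk=1 w6=1 w0=1 w1=1 w9=1
t14.Δ4 w7=0 w5=1 w4=1 w3=0 w2=1 w8=0 clk=1 w6=0 w0=1 w1=1 w9=1
t15.Δ0 w7=0 w5=1 w4=1 w3=0 w2=1 w8=0 clk=1 w6=0 w0=1 w1=1 w9=1
t15.Δ1 w7=0 w5=1 w4=1 w3=0 w2=1 w8=0 clk=0 w6=0 w0=1 w1=1 w9=1
t16.Δ0 w7=0 w5=1 w4=1 w3=0 w2=1 w8=0 clk=0 w6=0 w0=1 w1=1 w9=1
t16.Δ1 w7=0 w5=1 w4=1 w3=0 w2=1 w8=0 clk=1 w6=0 w0=1 w1=1 w9=1
t16.Δ2 w7=0 w5=1 w4=1 w3=1 w2=1 w8=0 clk=1 w6=0 w0=1 w1=1 w9=1
t16.Δ3 w7=0 w5=1 w4=1 w3=1 w2=1 w8=0 clk=1 w6=0 w0=0 w1=1 w9=1
t16.Δ4 w7=0 w5=1 w4=1 w3=1 w2=1 w8=0 clk=1 w6=1 w0=0 w1=1 w9=1
t17.Δ0 w7=0 w5=1 w4=1 w3=1 w2=1 w8=0 clk=1 w6=1 w0=0 w1=1 w9=1
t17.Δ1 w7=0 w5=1 w4=1 w3=1 w2=1 w8=0 clk=0 w6=1 w0=0 w1=1 w9=1
t18.Δ0 w7=0 w5=1 w4=1 w3=1 w2=1 w8=0 clk=0 w6=1 w0=0 w1=1 w9=1
t18.Δ1 w7=0 w5=1 w4=1 w3=1 w2=1 w8=0 clk=1 w6=1 w0=0 w1=1 w9=1
t18.Δ2 w7=0 w5=1 w4=1 w3=0 w2=1 w8=0 clk=1 w6=1 w0=0 w1=1 w9=1
t18.Δ3 w7=0 w5=1 w4=1 w3=0 w2=1 w8=0 clk=1 w6=1 w0=1 w1=1 w9=1
t18.Δ4 w7=0 w5=1 w4=1 w3=0 w2=1 w8=0 clk=1 w6=0 w0=1 w1=1 w9=1
t19.Δ0 w7=0 w5=1 w4=1 w3=0 w2=1 w8=0 clk=1 w6=0 w0=1 w1=1 w9=1
t19.Δ1 w7=0 w5=1 w4=1 w3=0 w2=1 w8=0 clk=0 w6=0 w0=1 w1=1 w9=1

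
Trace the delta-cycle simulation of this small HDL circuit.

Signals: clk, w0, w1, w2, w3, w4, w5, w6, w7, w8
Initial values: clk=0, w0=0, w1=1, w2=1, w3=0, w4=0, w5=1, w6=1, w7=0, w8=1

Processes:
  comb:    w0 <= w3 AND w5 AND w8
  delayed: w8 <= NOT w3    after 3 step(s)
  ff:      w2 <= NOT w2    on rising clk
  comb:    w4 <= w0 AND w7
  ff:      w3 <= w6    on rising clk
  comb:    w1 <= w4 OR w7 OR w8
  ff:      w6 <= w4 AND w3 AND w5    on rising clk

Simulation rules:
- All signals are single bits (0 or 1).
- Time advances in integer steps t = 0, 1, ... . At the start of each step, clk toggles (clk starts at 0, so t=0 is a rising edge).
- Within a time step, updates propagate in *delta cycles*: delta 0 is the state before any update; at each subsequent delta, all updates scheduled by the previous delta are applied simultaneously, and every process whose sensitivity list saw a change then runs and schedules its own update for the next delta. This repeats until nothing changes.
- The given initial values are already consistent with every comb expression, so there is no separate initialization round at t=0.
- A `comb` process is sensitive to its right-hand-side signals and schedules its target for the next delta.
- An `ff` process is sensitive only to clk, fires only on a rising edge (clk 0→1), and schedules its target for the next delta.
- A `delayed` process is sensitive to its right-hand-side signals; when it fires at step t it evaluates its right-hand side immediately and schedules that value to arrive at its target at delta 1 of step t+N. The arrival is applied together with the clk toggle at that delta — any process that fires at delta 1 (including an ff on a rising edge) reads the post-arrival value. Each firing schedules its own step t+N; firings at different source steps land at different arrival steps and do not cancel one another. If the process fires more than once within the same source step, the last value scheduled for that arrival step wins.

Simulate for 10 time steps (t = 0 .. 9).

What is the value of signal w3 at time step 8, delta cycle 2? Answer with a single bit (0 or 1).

t=0 Δ0: clk=0 w3=0 w0=0 w8=1 w1=1 w5=1 w4=0 w6=1 w7=0 w2=1
  Δ1: clk:0→1
  Δ2: w3:0→1, w6:1→0, w2:1→0
  Δ3: w0:0→1
  (3Δ to stable)
t=1 Δ0: clk=1 w3=1 w0=1 w8=1 w1=1 w5=1 w4=0 w6=0 w7=0 w2=0
  Δ1: clk:1→0
  (1Δ to stable)
t=2 Δ0: clk=0 w3=1 w0=1 w8=1 w1=1 w5=1 w4=0 w6=0 w7=0 w2=0
  Δ1: clk:0→1
  Δ2: w3:1→0, w2:0→1
  Δ3: w0:1→0
  (3Δ to stable)
t=3 Δ0: clk=1 w3=0 w0=0 w8=1 w1=1 w5=1 w4=0 w6=0 w7=0 w2=1
  Δ1: clk:1→0, w8:1→0
  Δ2: w1:1→0
  (2Δ to stable)
t=4 Δ0: clk=0 w3=0 w0=0 w8=0 w1=0 w5=1 w4=0 w6=0 w7=0 w2=1
  Δ1: clk:0→1
  Δ2: w2:1→0
  (2Δ to stable)
t=5 Δ0: clk=1 w3=0 w0=0 w8=0 w1=0 w5=1 w4=0 w6=0 w7=0 w2=0
  Δ1: clk:1→0, w8:0→1
  Δ2: w1:0→1
  (2Δ to stable)
t=6 Δ0: clk=0 w3=0 w0=0 w8=1 w1=1 w5=1 w4=0 w6=0 w7=0 w2=0
  Δ1: clk:0→1
  Δ2: w2:0→1
  (2Δ to stable)
t=7 Δ0: clk=1 w3=0 w0=0 w8=1 w1=1 w5=1 w4=0 w6=0 w7=0 w2=1
  Δ1: clk:1→0
  (1Δ to stable)
t=8 Δ0: clk=0 w3=0 w0=0 w8=1 w1=1 w5=1 w4=0 w6=0 w7=0 w2=1
  Δ1: clk:0→1
  Δ2: w2:1→0
  (2Δ to stable)
t=9 Δ0: clk=1 w3=0 w0=0 w8=1 w1=1 w5=1 w4=0 w6=0 w7=0 w2=0
  Δ1: clk:1→0
  (1Δ to stable)

0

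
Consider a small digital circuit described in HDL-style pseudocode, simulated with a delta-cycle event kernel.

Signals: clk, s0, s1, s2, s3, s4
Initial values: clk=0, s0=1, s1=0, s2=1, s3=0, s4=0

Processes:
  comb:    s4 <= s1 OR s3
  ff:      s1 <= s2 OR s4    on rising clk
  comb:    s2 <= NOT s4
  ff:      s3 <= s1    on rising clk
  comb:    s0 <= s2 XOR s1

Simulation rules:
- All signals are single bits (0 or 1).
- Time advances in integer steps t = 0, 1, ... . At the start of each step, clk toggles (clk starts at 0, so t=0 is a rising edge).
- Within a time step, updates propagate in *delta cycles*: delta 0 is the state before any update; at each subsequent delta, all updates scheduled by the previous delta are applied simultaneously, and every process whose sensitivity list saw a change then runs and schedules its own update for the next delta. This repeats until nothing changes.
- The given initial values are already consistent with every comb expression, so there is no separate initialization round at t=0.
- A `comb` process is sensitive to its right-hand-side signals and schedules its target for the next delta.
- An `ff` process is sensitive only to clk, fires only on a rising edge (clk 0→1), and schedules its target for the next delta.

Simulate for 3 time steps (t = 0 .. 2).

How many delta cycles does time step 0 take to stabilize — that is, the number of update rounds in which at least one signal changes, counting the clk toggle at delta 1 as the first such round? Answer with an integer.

t=0 Δ0: s0=1 s4=0 s2=1 s1=0 clk=0 s3=0
  Δ1: clk:0→1
  Δ2: s1:0→1
  Δ3: s0:1→0, s4:0→1
  Δ4: s2:1→0
  Δ5: s0:0→1
  (5Δ to stable)
t=1 Δ0: s0=1 s4=1 s2=0 s1=1 clk=1 s3=0
  Δ1: clk:1→0
  (1Δ to stable)
t=2 Δ0: s0=1 s4=1 s2=0 s1=1 clk=0 s3=0
  Δ1: clk:0→1
  Δ2: s3:0→1
  (2Δ to stable)

5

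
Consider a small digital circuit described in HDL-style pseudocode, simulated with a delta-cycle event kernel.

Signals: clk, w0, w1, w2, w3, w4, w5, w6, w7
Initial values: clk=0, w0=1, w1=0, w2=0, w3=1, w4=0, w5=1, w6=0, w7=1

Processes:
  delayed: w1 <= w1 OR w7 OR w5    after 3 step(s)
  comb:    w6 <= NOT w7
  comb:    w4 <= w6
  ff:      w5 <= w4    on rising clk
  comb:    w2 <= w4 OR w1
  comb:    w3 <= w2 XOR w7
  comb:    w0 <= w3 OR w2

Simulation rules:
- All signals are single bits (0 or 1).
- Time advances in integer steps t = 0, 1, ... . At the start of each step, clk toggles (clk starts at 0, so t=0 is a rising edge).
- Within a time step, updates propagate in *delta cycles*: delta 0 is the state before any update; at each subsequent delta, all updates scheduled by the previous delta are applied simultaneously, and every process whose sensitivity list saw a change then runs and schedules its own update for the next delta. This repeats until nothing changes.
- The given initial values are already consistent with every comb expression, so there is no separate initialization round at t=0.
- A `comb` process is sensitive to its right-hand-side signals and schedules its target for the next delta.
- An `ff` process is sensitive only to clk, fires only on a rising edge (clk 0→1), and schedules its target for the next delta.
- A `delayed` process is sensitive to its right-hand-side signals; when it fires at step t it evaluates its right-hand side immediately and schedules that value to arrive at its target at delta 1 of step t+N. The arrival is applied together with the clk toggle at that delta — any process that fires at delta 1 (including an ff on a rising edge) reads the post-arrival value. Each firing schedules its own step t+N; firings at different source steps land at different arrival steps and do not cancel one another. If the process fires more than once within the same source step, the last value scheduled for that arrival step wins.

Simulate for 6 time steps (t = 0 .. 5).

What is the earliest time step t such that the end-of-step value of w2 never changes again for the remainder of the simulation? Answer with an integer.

3

t=0 Δ0: w6=0 w7=1 w0=1 w1=0 w5=1 clk=0 w2=0 w4=0 w3=1
  Δ1: clk:0→1
  Δ2: w5:1→0
  (2Δ to stable)
t=1 Δ0: w6=0 w7=1 w0=1 w1=0 w5=0 clk=1 w2=0 w4=0 w3=1
  Δ1: clk:1→0
  (1Δ to stable)
t=2 Δ0: w6=0 w7=1 w0=1 w1=0 w5=0 clk=0 w2=0 w4=0 w3=1
  Δ1: clk:0→1
  (1Δ to stable)
t=3 Δ0: w6=0 w7=1 w0=1 w1=0 w5=0 clk=1 w2=0 w4=0 w3=1
  Δ1: w1:0→1, clk:1→0
  Δ2: w2:0→1
  Δ3: w3:1→0
  (3Δ to stable)
t=4 Δ0: w6=0 w7=1 w0=1 w1=1 w5=0 clk=0 w2=1 w4=0 w3=0
  Δ1: clk:0→1
  (1Δ to stable)
t=5 Δ0: w6=0 w7=1 w0=1 w1=1 w5=0 clk=1 w2=1 w4=0 w3=0
  Δ1: clk:1→0
  (1Δ to stable)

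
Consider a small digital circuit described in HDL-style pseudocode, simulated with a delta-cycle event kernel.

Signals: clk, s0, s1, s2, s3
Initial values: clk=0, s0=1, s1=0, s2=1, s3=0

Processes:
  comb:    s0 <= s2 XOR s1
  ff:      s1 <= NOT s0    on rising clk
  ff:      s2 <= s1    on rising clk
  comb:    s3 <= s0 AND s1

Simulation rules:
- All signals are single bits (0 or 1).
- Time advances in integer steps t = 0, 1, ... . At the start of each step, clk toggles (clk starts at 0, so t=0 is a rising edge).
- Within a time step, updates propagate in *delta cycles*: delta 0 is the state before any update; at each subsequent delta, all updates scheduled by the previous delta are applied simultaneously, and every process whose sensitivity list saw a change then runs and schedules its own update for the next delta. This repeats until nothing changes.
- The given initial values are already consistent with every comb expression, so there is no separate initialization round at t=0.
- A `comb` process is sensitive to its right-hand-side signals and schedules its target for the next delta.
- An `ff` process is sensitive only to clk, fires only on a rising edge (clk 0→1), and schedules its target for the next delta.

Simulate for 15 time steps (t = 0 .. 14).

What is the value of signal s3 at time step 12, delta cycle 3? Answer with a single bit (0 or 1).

0

[bits: s0,s3,clk,s2,s1]
t=0: Δ0=10010 Δ1=10110 Δ2=10100 Δ3=00100 | 3Δ
t=1: Δ0=00100 Δ1=00000 | 1Δ
t=2: Δ0=00000 Δ1=00100 Δ2=00101 Δ3=10101 Δ4=11101 | 4Δ
t=3: Δ0=11101 Δ1=11001 | 1Δ
t=4: Δ0=11001 Δ1=11101 Δ2=11110 Δ3=10110 | 3Δ
t=5: Δ0=10110 Δ1=10010 | 1Δ
t=6: Δ0=10010 Δ1=10110 Δ2=10100 Δ3=00100 | 3Δ
t=7: Δ0=00100 Δ1=00000 | 1Δ
t=8: Δ0=00000 Δ1=00100 Δ2=00101 Δ3=10101 Δ4=11101 | 4Δ
t=9: Δ0=11101 Δ1=11001 | 1Δ
t=10: Δ0=11001 Δ1=11101 Δ2=11110 Δ3=10110 | 3Δ
t=11: Δ0=10110 Δ1=10010 | 1Δ
t=12: Δ0=10010 Δ1=10110 Δ2=10100 Δ3=00100 | 3Δ
t=13: Δ0=00100 Δ1=00000 | 1Δ
t=14: Δ0=00000 Δ1=00100 Δ2=00101 Δ3=10101 Δ4=11101 | 4Δ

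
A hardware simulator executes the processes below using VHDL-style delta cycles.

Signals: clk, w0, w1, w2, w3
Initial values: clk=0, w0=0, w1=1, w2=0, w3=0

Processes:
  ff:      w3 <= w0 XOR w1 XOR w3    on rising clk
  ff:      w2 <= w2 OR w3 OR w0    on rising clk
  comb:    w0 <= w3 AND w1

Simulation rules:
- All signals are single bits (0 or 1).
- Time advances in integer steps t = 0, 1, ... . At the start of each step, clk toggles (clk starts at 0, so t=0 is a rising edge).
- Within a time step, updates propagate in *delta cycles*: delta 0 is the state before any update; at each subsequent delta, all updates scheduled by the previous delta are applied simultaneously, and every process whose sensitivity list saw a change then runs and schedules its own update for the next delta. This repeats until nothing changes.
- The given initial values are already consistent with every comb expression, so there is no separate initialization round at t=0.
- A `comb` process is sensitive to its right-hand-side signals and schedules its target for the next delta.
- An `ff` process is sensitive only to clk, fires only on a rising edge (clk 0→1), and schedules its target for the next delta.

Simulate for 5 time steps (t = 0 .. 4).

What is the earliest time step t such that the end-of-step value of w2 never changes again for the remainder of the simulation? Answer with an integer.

2

t=0 Δ0: w2=0 w0=0 w1=1 w3=0 clk=0
  Δ1: clk:0→1
  Δ2: w3:0→1
  Δ3: w0:0→1
  (3Δ to stable)
t=1 Δ0: w2=0 w0=1 w1=1 w3=1 clk=1
  Δ1: clk:1→0
  (1Δ to stable)
t=2 Δ0: w2=0 w0=1 w1=1 w3=1 clk=0
  Δ1: clk:0→1
  Δ2: w2:0→1
  (2Δ to stable)
t=3 Δ0: w2=1 w0=1 w1=1 w3=1 clk=1
  Δ1: clk:1→0
  (1Δ to stable)
t=4 Δ0: w2=1 w0=1 w1=1 w3=1 clk=0
  Δ1: clk:0→1
  (1Δ to stable)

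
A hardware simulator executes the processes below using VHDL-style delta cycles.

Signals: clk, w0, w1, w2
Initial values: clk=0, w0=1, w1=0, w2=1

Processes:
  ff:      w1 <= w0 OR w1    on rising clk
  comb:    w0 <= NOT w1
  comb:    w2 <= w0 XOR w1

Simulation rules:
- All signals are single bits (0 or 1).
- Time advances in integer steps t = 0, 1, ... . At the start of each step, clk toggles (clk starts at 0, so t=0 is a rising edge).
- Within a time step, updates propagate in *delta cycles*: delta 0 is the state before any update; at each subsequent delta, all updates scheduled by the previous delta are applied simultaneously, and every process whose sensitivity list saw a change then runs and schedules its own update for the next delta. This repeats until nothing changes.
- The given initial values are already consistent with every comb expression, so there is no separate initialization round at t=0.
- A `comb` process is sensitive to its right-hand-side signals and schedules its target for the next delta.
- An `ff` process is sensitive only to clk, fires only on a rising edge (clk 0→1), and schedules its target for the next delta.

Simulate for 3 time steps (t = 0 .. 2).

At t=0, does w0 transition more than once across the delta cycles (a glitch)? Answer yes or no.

no

[bits: w1,w0,clk,w2]
t=0: Δ0=0101 Δ1=0111 Δ2=1111 Δ3=1010 Δ4=1011 | 4Δ
t=1: Δ0=1011 Δ1=1001 | 1Δ
t=2: Δ0=1001 Δ1=1011 | 1Δ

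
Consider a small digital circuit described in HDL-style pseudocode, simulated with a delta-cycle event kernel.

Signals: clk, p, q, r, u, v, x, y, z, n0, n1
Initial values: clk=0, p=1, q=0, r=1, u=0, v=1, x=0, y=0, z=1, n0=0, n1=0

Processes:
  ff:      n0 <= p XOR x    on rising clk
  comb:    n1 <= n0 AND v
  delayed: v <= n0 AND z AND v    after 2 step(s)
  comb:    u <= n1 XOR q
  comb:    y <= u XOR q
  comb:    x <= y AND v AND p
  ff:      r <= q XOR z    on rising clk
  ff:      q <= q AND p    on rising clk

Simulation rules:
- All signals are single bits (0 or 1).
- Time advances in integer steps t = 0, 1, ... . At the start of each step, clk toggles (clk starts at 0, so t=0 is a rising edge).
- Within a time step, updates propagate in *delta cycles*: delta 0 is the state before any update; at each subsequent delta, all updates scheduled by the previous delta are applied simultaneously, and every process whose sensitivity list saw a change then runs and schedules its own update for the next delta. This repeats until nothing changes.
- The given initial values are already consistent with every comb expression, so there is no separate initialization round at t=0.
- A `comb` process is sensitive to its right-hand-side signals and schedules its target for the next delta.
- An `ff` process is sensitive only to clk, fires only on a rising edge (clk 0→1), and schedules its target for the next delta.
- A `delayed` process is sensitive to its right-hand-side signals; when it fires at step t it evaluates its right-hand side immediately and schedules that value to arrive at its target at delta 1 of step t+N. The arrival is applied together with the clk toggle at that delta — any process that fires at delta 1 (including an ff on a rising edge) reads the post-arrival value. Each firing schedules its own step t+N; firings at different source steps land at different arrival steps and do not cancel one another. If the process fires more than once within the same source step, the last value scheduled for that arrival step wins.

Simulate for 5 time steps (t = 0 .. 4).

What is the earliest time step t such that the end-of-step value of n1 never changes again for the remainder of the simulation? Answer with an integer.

[bits: z,p,y,clk,x,r,q,v,n0,n1,u]
t=0: Δ0=11000101000 Δ1=11010101000 Δ2=11010101100 Δ3=11010101110 Δ4=11010101111 Δ5=11110101111 Δ6=11111101111 | 6Δ
t=1: Δ0=11111101111 Δ1=11101101111 | 1Δ
t=2: Δ0=11101101111 Δ1=11111101111 Δ2=11111101011 Δ3=11111101001 Δ4=11111101000 Δ5=11011101000 Δ6=11010101000 | 6Δ
t=3: Δ0=11010101000 Δ1=11000101000 | 1Δ
t=4: Δ0=11000101000 Δ1=11010100000 Δ2=11010100100 | 2Δ

2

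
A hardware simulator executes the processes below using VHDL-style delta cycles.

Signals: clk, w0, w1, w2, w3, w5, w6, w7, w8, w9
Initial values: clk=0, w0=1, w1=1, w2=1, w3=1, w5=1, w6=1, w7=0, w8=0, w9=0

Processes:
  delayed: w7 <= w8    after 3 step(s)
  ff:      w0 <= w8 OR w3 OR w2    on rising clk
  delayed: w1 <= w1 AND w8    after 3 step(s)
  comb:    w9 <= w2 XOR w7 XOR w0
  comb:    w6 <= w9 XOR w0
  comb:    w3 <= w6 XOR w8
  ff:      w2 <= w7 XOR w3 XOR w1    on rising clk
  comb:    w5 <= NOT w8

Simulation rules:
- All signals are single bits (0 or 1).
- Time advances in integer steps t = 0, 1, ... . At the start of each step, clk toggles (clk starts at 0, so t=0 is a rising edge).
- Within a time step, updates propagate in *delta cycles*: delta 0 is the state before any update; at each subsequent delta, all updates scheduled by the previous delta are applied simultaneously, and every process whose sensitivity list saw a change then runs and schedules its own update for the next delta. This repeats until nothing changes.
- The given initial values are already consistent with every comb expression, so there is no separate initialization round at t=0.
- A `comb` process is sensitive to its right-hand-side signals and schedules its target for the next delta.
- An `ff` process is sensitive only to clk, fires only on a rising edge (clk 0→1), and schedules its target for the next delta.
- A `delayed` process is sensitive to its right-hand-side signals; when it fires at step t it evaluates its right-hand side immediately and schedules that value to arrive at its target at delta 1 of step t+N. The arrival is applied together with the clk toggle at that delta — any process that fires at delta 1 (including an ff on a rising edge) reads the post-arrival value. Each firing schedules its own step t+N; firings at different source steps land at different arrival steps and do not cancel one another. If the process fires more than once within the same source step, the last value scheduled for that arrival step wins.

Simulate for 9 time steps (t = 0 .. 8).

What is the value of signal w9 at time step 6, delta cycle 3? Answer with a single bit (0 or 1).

t=0 Δ0: w3=1 w6=1 w5=1 w7=0 w0=1 w9=0 w1=1 w2=1 clk=0 w8=0
  Δ1: clk:0→1
  Δ2: w2:1→0
  Δ3: w9:0→1
  Δ4: w6:1→0
  Δ5: w3:1→0
  (5Δ to stable)
t=1 Δ0: w3=0 w6=0 w5=1 w7=0 w0=1 w9=1 w1=1 w2=0 clk=1 w8=0
  Δ1: clk:1→0
  (1Δ to stable)
t=2 Δ0: w3=0 w6=0 w5=1 w7=0 w0=1 w9=1 w1=1 w2=0 clk=0 w8=0
  Δ1: clk:0→1
  Δ2: w0:1→0, w2:0→1
  Δ3: w6:0→1
  Δ4: w3:0→1
  (4Δ to stable)
t=3 Δ0: w3=1 w6=1 w5=1 w7=0 w0=0 w9=1 w1=1 w2=1 clk=1 w8=0
  Δ1: clk:1→0
  (1Δ to stable)
t=4 Δ0: w3=1 w6=1 w5=1 w7=0 w0=0 w9=1 w1=1 w2=1 clk=0 w8=0
  Δ1: clk:0→1
  Δ2: w0:0→1, w2:1→0
  Δ3: w6:1→0
  Δ4: w3:1→0
  (4Δ to stable)
t=5 Δ0: w3=0 w6=0 w5=1 w7=0 w0=1 w9=1 w1=1 w2=0 clk=1 w8=0
  Δ1: clk:1→0
  (1Δ to stable)
t=6 Δ0: w3=0 w6=0 w5=1 w7=0 w0=1 w9=1 w1=1 w2=0 clk=0 w8=0
  Δ1: clk:0→1
  Δ2: w0:1→0, w2:0→1
  Δ3: w6:0→1
  Δ4: w3:0→1
  (4Δ to stable)
t=7 Δ0: w3=1 w6=1 w5=1 w7=0 w0=0 w9=1 w1=1 w2=1 clk=1 w8=0
  Δ1: clk:1→0
  (1Δ to stable)
t=8 Δ0: w3=1 w6=1 w5=1 w7=0 w0=0 w9=1 w1=1 w2=1 clk=0 w8=0
  Δ1: clk:0→1
  Δ2: w0:0→1, w2:1→0
  Δ3: w6:1→0
  Δ4: w3:1→0
  (4Δ to stable)

1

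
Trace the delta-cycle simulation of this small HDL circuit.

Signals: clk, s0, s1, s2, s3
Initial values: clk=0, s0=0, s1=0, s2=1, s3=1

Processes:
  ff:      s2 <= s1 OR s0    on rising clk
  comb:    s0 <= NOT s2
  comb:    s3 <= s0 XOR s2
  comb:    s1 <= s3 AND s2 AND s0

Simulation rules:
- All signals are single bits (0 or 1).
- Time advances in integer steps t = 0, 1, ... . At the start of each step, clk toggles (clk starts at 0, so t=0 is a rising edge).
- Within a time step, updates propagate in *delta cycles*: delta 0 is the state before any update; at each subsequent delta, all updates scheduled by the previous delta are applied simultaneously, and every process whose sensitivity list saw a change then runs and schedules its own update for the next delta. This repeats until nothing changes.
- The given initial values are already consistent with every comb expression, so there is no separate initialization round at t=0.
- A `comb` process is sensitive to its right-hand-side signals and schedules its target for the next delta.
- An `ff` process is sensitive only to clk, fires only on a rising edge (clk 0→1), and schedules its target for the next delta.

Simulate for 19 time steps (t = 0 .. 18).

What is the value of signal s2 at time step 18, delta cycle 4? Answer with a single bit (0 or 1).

1

t=0 Δ0: s3=1 s0=0 s1=0 clk=0 s2=1
  Δ1: clk:0→1
  Δ2: s2:1→0
  Δ3: s3:1→0, s0:0→1
  Δ4: s3:0→1
  (4Δ to stable)
t=1 Δ0: s3=1 s0=1 s1=0 clk=1 s2=0
  Δ1: clk:1→0
  (1Δ to stable)
t=2 Δ0: s3=1 s0=1 s1=0 clk=0 s2=0
  Δ1: clk:0→1
  Δ2: s2:0→1
  Δ3: s3:1→0, s0:1→0, s1:0→1
  Δ4: s3:0→1, s1:1→0
  (4Δ to stable)
t=3 Δ0: s3=1 s0=0 s1=0 clk=1 s2=1
  Δ1: clk:1→0
  (1Δ to stable)
t=4 Δ0: s3=1 s0=0 s1=0 clk=0 s2=1
  Δ1: clk:0→1
  Δ2: s2:1→0
  Δ3: s3:1→0, s0:0→1
  Δ4: s3:0→1
  (4Δ to stable)
t=5 Δ0: s3=1 s0=1 s1=0 clk=1 s2=0
  Δ1: clk:1→0
  (1Δ to stable)
t=6 Δ0: s3=1 s0=1 s1=0 clk=0 s2=0
  Δ1: clk:0→1
  Δ2: s2:0→1
  Δ3: s3:1→0, s0:1→0, s1:0→1
  Δ4: s3:0→1, s1:1→0
  (4Δ to stable)
t=7 Δ0: s3=1 s0=0 s1=0 clk=1 s2=1
  Δ1: clk:1→0
  (1Δ to stable)
t=8 Δ0: s3=1 s0=0 s1=0 clk=0 s2=1
  Δ1: clk:0→1
  Δ2: s2:1→0
  Δ3: s3:1→0, s0:0→1
  Δ4: s3:0→1
  (4Δ to stable)
t=9 Δ0: s3=1 s0=1 s1=0 clk=1 s2=0
  Δ1: clk:1→0
  (1Δ to stable)
t=10 Δ0: s3=1 s0=1 s1=0 clk=0 s2=0
  Δ1: clk:0→1
  Δ2: s2:0→1
  Δ3: s3:1→0, s0:1→0, s1:0→1
  Δ4: s3:0→1, s1:1→0
  (4Δ to stable)
t=11 Δ0: s3=1 s0=0 s1=0 clk=1 s2=1
  Δ1: clk:1→0
  (1Δ to stable)
t=12 Δ0: s3=1 s0=0 s1=0 clk=0 s2=1
  Δ1: clk:0→1
  Δ2: s2:1→0
  Δ3: s3:1→0, s0:0→1
  Δ4: s3:0→1
  (4Δ to stable)
t=13 Δ0: s3=1 s0=1 s1=0 clk=1 s2=0
  Δ1: clk:1→0
  (1Δ to stable)
t=14 Δ0: s3=1 s0=1 s1=0 clk=0 s2=0
  Δ1: clk:0→1
  Δ2: s2:0→1
  Δ3: s3:1→0, s0:1→0, s1:0→1
  Δ4: s3:0→1, s1:1→0
  (4Δ to stable)
t=15 Δ0: s3=1 s0=0 s1=0 clk=1 s2=1
  Δ1: clk:1→0
  (1Δ to stable)
t=16 Δ0: s3=1 s0=0 s1=0 clk=0 s2=1
  Δ1: clk:0→1
  Δ2: s2:1→0
  Δ3: s3:1→0, s0:0→1
  Δ4: s3:0→1
  (4Δ to stable)
t=17 Δ0: s3=1 s0=1 s1=0 clk=1 s2=0
  Δ1: clk:1→0
  (1Δ to stable)
t=18 Δ0: s3=1 s0=1 s1=0 clk=0 s2=0
  Δ1: clk:0→1
  Δ2: s2:0→1
  Δ3: s3:1→0, s0:1→0, s1:0→1
  Δ4: s3:0→1, s1:1→0
  (4Δ to stable)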